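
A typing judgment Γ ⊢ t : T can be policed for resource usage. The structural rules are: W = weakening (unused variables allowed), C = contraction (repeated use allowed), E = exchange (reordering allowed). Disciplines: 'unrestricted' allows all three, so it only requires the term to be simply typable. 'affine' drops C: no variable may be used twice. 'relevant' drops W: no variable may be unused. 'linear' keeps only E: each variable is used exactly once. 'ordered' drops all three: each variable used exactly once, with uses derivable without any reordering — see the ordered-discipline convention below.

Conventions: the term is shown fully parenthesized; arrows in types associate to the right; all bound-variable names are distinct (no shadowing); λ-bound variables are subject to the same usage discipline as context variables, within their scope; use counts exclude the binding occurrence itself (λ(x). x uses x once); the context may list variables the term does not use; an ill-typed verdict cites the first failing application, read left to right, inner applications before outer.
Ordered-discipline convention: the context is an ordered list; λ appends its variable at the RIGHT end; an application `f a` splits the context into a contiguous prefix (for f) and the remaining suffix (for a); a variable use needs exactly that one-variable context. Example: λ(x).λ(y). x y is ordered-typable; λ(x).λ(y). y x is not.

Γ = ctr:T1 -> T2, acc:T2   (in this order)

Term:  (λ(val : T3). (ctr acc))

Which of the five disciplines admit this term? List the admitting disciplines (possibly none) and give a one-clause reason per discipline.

accepted by: none
usage: ctr: 1×, acc: 1×, val [bound]: 0×
uses in reading order: ctr, acc
typing: ill-typed: a function awaiting T1 gets T2
ordered: ✗ — the type mismatch rejects it
linear: ✗ — not simply typable
affine: ✗ — fails simple typing
relevant: ✗ — a type mismatch blocks all five
unrestricted: ✗ — the type mismatch rejects it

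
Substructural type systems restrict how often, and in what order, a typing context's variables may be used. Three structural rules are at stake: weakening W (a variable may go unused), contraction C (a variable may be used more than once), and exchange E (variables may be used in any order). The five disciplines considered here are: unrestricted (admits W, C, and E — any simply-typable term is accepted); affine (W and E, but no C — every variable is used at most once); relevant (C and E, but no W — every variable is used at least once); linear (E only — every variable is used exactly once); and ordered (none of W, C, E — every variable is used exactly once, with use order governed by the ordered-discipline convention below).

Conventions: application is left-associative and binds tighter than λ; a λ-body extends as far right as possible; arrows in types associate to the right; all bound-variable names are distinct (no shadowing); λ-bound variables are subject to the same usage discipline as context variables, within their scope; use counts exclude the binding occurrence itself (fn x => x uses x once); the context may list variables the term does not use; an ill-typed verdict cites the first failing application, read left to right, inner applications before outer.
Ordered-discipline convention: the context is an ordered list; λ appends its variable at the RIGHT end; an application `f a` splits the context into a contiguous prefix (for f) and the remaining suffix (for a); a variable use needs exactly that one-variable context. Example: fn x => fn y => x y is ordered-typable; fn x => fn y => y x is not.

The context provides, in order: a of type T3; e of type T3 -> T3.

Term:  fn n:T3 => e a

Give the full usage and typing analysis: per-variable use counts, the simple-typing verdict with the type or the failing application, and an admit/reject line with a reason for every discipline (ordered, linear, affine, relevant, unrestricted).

variable uses: a: 1×, e: 1×, n (λ-bound): 0×
order of uses: e, a
typing: well-typed — term : T3 -> T3
ordered ✗ (needs weakening: n unused)
linear ✗ (needs weakening: n unused)
affine ✓ (a, e, n: no repeats, contraction unneeded)
relevant ✗ (needs weakening: n unused)
unrestricted ✓ (well-typed at T3 -> T3; no restrictions here)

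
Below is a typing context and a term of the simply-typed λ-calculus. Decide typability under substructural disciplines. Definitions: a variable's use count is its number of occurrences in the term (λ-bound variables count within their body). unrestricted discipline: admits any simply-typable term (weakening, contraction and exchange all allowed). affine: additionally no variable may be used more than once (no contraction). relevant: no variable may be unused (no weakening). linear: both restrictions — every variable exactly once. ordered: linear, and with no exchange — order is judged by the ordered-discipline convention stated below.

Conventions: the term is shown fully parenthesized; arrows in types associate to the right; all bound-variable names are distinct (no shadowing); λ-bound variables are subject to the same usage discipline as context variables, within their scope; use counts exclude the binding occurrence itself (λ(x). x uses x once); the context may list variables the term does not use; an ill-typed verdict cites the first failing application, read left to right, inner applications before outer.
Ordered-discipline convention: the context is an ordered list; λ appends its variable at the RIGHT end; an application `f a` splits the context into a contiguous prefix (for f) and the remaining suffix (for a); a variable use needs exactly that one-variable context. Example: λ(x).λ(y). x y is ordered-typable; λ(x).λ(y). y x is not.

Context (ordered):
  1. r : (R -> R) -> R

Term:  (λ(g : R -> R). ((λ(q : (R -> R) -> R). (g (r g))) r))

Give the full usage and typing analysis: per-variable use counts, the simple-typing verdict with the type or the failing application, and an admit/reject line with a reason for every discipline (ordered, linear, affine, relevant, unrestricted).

use counts: r=2, g (λ-bound)=2, q (λ-bound)=0
order of uses: g, r, g, r
typing: well-typed at (R -> R) -> R
ordered: ✗, uses contraction: r ×2, g ×2; q left unused
linear: ✗, uses contraction: r ×2, g ×2; q left unused
affine: ✗, uses contraction: r ×2, g ×2
relevant: ✗, q left unused
unrestricted: ✓, well-typed at (R -> R) -> R; no restrictions here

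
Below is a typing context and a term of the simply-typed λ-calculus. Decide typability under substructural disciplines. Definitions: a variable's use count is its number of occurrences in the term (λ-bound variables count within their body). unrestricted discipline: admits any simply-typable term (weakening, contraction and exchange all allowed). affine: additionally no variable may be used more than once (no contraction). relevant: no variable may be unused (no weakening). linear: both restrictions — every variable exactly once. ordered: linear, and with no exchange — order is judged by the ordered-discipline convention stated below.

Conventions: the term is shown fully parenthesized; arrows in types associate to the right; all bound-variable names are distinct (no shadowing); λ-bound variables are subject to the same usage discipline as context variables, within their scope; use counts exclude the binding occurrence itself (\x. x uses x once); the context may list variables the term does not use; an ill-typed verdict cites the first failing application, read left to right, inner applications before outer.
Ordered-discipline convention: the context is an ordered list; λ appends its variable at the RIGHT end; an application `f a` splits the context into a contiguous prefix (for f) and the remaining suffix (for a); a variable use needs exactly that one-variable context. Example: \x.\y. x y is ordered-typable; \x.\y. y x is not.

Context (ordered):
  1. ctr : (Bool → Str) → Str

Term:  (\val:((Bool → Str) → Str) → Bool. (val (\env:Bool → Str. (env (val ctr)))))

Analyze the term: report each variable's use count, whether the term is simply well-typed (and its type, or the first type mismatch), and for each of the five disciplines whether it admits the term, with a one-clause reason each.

use counts: ctr: 1×; val (λ-bound): 2×; env (λ-bound): 1×
uses in reading order: val, env, val, ctr
typing: well-typed at (((Bool → Str) → Str) → Bool) → Bool
ordered ✗ (repeated use of val ×2)
linear ✗ (repeated use of val ×2)
affine ✗ (repeated use of val ×2)
relevant ✓ (ctr, val, env: all used, weakening unneeded)
unrestricted ✓ (typability at (((Bool → Str) → Str) → Bool) → Bool is all that's needed)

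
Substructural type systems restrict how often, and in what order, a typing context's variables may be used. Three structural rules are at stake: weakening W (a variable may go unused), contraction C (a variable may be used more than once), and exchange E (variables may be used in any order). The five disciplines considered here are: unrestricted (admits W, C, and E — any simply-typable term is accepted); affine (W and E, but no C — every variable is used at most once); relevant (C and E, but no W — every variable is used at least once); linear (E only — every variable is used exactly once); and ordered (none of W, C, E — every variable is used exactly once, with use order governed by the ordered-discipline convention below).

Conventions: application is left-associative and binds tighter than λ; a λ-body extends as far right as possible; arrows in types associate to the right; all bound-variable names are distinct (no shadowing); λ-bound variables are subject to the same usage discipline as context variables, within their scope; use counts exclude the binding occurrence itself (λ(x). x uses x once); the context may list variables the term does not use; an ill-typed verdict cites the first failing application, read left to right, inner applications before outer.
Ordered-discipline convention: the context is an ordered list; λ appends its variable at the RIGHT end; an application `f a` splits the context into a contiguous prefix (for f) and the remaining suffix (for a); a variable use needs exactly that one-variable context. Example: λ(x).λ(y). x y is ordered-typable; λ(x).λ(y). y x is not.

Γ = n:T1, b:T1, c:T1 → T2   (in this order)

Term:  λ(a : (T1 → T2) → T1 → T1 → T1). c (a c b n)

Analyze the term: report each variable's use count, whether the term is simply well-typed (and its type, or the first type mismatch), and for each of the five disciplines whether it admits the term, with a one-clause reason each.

counts: n: 1, b: 1, c: 2, a (bound): 1
order of uses: c, a, c, b, n
typing: the term checks, with type ((T1 → T2) → T1 → T1 → T1) → T2
ordered: ✗, c ×2 used more than once (contraction)
linear: ✗, c ×2 used more than once (contraction)
affine: ✗, c ×2 used more than once (contraction)
relevant: ✓, every one of n, b, c, a appears
unrestricted: ✓, typability at ((T1 → T2) → T1 → T1 → T1) → T2 is all that's needed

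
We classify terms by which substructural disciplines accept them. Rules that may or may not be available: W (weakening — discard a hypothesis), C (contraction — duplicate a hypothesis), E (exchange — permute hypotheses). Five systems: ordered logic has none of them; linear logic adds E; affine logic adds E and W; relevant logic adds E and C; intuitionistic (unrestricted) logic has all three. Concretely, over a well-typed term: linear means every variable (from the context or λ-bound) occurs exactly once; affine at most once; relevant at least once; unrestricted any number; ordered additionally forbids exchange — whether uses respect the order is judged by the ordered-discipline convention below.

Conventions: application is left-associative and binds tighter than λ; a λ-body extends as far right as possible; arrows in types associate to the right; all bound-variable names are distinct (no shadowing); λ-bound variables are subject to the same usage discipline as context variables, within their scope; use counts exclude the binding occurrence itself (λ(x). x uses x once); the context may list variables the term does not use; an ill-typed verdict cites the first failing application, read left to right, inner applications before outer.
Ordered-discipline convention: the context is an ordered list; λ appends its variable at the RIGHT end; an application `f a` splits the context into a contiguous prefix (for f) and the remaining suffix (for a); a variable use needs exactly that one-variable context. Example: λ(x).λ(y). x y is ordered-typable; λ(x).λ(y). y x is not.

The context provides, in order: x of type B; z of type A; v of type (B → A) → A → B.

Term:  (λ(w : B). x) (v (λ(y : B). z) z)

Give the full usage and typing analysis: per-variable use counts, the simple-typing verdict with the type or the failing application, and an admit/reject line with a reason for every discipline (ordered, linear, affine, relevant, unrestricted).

usage: x: 1×, z: 2×, v: 1×, w (λ-bound): 0×, y (λ-bound): 0×
use order (left to right): x, v, z, z
typing: ✓ — B
ordered: ✗, needs contraction — z ×2; w, y left unused
linear: ✗, needs contraction — z ×2; w, y left unused
affine: ✗, needs contraction — z ×2
relevant: ✗, w, y left unused
unrestricted: ✓, well-typed at B; no restrictions here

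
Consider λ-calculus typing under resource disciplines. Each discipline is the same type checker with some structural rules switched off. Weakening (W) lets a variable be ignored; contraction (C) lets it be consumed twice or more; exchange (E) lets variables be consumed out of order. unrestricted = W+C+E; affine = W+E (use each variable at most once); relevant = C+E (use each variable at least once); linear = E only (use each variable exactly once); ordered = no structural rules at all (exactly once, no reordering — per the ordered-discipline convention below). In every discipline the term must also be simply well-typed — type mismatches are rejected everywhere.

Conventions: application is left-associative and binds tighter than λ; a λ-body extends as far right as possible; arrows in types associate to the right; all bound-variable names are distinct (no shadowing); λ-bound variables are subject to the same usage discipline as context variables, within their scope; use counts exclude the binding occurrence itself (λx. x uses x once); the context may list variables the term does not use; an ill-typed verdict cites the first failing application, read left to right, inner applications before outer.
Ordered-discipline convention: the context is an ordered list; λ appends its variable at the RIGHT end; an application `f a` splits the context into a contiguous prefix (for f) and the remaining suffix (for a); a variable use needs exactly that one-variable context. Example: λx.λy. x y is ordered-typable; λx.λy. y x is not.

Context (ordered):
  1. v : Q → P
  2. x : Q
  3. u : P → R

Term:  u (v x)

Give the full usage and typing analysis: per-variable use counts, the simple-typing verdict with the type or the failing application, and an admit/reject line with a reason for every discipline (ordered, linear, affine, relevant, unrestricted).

variable uses: v ×1; x ×1; u ×1
use order (left to right): u, v, x
typing: ✓ — R
ordered ✗ (needs exchange: uses follow u, v, x)
linear ✓ (each of v, x, u used exactly once)
affine ✓ (no duplicate uses among v, x, u)
relevant ✓ (at least one use each (v, x, u))
unrestricted ✓ (well-typed at R; no restrictions here)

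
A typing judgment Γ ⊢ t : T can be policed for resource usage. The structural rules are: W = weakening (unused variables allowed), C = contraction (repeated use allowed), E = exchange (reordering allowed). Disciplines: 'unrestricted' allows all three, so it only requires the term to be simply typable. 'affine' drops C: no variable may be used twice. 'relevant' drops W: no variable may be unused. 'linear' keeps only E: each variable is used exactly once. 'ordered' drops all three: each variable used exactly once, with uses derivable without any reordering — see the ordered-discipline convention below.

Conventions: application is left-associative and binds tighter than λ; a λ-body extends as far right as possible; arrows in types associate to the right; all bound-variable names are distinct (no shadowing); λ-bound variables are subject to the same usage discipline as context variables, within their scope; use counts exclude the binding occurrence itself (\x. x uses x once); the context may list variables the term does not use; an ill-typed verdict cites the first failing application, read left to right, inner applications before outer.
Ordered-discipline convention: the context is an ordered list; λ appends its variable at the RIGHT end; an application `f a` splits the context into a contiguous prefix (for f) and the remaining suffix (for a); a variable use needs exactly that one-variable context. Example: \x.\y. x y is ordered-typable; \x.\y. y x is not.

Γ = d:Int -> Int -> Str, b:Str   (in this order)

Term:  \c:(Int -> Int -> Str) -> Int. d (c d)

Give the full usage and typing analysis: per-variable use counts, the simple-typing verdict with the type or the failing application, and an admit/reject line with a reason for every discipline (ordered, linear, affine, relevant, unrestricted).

use counts: d: 2×; b: 0×; c (λ-bound): 1×
use order (left to right): d, c, d
typing: the term checks, with type ((Int -> Int -> Str) -> Int) -> Int -> Str
ordered: ✗ — needs contraction — d ×2; b left unused
linear: ✗ — needs contraction — d ×2; b left unused
affine: ✗ — needs contraction — d ×2
relevant: ✗ — b left unused
unrestricted: ✓ — simply typable at ((Int -> Int -> Str) -> Int) -> Int -> Str; W, C, E all held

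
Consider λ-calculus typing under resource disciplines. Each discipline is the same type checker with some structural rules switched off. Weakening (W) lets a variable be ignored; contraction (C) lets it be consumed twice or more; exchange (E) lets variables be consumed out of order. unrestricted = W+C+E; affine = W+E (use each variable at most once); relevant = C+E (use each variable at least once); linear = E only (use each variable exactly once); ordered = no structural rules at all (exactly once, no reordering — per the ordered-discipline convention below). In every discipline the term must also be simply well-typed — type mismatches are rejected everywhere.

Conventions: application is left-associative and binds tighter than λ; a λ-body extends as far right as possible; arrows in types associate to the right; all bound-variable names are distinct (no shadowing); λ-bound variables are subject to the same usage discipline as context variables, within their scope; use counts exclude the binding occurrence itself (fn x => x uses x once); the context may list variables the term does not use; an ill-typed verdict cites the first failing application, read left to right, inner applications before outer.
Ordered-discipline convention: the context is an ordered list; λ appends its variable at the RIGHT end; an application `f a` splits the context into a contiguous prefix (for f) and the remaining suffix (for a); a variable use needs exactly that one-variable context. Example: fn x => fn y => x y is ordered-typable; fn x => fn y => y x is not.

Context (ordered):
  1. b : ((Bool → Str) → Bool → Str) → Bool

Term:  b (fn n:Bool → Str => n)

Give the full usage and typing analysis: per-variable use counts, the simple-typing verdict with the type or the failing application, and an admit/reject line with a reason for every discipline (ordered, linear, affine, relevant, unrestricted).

use counts: b: 1×, n (λ-bound): 1×
left-to-right use order: b, n
typing: well-typed at Bool
ordered ✓ (b, n once each; derivable with no W/C/E)
linear ✓ (b, n: one use apiece)
affine ✓ (b, n: no repeats, contraction unneeded)
relevant ✓ (every one of b, n appears)
unrestricted ✓ (well-typed at Bool; no restrictions here)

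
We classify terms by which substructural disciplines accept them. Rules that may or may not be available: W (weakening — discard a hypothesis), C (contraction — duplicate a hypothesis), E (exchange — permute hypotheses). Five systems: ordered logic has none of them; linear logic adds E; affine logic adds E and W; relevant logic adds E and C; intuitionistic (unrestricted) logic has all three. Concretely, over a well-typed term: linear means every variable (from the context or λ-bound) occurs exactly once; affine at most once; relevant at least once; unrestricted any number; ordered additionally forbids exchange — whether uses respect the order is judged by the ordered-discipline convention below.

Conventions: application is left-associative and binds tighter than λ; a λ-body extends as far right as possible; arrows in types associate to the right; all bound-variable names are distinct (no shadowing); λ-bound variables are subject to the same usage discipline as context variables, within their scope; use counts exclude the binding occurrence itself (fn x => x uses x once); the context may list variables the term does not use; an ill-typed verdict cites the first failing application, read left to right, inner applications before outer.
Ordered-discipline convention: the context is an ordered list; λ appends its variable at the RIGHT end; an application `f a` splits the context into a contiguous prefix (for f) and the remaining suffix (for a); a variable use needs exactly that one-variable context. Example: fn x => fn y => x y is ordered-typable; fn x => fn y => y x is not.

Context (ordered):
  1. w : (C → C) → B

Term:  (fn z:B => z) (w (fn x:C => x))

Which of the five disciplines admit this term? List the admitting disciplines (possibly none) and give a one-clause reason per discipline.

admitted by: ordered, linear, affine, relevant, unrestricted
use counts: w: 1; z [bound]: 1; x [bound]: 1
use order (left to right): z, w, x
typing: well-typed — term : B
ordered: ✓, one use each (w, z, x); ordered split holds
linear: ✓, single use per variable (w, z, x)
affine: ✓, none of w, z, x used more than once
relevant: ✓, none of w, z, x goes unused
unrestricted: ✓, type-checks (B) and nothing is barred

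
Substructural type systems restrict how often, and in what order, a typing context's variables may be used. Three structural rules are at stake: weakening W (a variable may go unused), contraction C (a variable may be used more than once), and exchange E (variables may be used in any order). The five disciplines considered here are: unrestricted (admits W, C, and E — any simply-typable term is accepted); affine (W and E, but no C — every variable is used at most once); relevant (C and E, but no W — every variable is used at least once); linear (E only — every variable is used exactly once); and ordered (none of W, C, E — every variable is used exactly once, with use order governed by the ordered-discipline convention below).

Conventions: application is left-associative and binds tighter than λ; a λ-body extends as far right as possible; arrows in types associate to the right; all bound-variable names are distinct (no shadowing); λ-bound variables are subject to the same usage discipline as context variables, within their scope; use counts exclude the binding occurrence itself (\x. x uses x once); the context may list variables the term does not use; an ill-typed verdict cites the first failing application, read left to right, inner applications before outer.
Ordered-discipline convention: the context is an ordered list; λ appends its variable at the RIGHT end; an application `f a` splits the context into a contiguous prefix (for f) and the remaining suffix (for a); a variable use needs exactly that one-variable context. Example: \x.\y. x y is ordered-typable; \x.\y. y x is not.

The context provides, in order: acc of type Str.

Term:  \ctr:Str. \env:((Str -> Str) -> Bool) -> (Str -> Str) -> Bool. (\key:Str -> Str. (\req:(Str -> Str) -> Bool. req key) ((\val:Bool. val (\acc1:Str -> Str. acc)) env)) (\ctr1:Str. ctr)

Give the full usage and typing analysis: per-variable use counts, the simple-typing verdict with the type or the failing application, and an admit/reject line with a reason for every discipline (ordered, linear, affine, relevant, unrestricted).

counts: acc: 1×; ctr (bound): 1×; env (bound): 1×; key (bound): 1×; req (bound): 1×; val (bound): 1×; acc1 (bound): 0×; ctr1 (bound): 0×
use order (left to right): req, key, val, acc, env, ctr
typing: ill-typed: non-arrow in function slot: Bool
ordered: ✗, not simply typable
linear: ✗, fails simple typing
affine: ✗, a type mismatch blocks all five
relevant: ✗, the type mismatch rejects it
unrestricted: ✗, not simply typable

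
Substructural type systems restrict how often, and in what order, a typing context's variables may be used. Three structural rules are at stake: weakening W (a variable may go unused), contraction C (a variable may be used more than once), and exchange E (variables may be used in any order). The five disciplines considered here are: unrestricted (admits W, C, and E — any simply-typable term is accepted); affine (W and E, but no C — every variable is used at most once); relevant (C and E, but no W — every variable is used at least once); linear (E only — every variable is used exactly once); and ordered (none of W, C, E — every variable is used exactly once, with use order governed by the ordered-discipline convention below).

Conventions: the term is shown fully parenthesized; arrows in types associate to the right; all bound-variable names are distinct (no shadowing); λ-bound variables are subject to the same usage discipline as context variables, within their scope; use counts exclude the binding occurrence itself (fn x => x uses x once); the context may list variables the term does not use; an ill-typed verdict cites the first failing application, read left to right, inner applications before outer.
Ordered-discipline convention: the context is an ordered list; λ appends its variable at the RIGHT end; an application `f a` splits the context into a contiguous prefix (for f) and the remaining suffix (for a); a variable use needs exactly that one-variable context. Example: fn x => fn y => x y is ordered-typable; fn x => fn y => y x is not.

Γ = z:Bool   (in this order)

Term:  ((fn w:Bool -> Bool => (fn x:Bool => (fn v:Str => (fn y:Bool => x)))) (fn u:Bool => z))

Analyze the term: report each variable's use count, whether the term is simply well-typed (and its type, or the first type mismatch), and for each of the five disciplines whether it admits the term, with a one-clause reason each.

counts: z: 1; w (λ-bound): 0; x (λ-bound): 1; v (λ-bound): 0; y (λ-bound): 0; u (λ-bound): 0
use order (left to right): x, z
typing: the term checks, with type Bool -> Str -> Bool -> Bool
ordered ✗ (needs weakening: w, v, y, u unused)
linear ✗ (needs weakening: w, v, y, u unused)
affine ✓ (z, w, x, v, y, u: no repeats, contraction unneeded)
relevant ✗ (needs weakening: w, v, y, u unused)
unrestricted ✓ (typability at Bool -> Str -> Bool -> Bool is all that's needed)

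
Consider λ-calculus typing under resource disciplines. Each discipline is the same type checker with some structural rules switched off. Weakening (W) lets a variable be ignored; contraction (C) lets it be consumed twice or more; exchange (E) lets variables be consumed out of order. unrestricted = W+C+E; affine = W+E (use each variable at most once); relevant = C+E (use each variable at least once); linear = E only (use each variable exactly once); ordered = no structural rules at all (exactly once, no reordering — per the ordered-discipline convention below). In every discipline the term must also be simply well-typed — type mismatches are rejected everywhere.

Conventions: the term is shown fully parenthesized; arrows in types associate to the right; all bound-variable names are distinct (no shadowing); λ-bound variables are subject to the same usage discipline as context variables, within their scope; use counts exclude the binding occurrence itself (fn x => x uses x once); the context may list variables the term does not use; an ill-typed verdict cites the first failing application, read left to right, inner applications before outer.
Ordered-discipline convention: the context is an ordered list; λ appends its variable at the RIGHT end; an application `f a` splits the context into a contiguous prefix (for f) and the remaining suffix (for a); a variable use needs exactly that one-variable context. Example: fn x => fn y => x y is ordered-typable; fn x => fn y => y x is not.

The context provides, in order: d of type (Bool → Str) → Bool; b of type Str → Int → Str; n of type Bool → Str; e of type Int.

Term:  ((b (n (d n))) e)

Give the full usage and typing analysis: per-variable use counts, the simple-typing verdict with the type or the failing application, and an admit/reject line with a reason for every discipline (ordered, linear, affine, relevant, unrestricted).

use counts: d=1, b=1, n=2, e=1
use order (left to right): b, n, d, n, e
typing: well-typed — term : Str
ordered: ✗ — repeated use of n ×2
linear: ✗ — repeated use of n ×2
affine: ✗ — repeated use of n ×2
relevant: ✓ — d, b, n, e: all used, weakening unneeded
unrestricted: ✓ — simply typable at Str; W, C, E all held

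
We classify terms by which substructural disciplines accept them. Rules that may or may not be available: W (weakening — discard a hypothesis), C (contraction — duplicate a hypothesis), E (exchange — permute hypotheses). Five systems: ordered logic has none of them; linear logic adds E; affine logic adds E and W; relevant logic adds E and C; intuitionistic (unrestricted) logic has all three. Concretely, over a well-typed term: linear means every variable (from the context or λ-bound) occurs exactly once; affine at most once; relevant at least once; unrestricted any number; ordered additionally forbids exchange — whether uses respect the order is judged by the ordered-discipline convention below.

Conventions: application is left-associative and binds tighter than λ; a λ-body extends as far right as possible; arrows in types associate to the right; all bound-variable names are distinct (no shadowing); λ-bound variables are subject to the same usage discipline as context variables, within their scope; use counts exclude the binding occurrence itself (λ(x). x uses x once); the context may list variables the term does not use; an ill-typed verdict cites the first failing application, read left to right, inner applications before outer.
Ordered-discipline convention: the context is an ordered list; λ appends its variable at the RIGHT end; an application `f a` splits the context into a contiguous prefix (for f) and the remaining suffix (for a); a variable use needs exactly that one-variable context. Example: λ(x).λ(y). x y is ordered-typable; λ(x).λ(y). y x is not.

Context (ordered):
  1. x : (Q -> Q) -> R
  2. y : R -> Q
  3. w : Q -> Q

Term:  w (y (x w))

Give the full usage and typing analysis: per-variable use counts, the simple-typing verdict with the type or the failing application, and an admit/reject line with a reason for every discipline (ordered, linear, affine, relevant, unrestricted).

counts: x: 1×, y: 1×, w: 2×
left-to-right use order: w, y, x, w
typing: ✓ — Q
ordered: ✗ — w ×2 used more than once (contraction)
linear: ✗ — w ×2 used more than once (contraction)
affine: ✗ — w ×2 used more than once (contraction)
relevant: ✓ — at least one use each (x, y, w)
unrestricted: ✓ — simply typable at Q; W, C, E all held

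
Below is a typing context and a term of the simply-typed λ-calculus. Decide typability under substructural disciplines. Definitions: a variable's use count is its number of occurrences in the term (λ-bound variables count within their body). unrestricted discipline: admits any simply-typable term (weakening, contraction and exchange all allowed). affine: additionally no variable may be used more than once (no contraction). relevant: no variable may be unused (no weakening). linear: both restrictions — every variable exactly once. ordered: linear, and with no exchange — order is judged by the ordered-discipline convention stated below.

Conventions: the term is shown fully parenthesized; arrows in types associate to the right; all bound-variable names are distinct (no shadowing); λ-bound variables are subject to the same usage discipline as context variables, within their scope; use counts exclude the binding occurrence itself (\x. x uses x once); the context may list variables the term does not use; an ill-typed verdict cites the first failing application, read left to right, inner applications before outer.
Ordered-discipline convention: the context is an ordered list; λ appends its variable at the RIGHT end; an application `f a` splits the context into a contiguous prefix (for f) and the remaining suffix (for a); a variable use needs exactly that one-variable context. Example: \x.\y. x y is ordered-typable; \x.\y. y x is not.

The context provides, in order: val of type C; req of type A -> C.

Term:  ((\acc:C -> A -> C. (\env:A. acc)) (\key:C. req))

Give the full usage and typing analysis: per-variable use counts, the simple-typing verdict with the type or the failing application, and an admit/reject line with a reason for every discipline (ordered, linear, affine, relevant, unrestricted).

usage: val: 0×, req: 1×, acc (bound): 1×, env (bound): 0×, key (bound): 0×
uses in reading order: acc, req
typing: well-typed — term : A -> C -> A -> C
ordered: ✗ — val, env, key left unused
linear: ✗ — val, env, key left unused
affine: ✓ — val, req, acc, env, key: no repeats, contraction unneeded
relevant: ✗ — val, env, key left unused
unrestricted: ✓ — type-checks (A -> C -> A -> C) and nothing is barred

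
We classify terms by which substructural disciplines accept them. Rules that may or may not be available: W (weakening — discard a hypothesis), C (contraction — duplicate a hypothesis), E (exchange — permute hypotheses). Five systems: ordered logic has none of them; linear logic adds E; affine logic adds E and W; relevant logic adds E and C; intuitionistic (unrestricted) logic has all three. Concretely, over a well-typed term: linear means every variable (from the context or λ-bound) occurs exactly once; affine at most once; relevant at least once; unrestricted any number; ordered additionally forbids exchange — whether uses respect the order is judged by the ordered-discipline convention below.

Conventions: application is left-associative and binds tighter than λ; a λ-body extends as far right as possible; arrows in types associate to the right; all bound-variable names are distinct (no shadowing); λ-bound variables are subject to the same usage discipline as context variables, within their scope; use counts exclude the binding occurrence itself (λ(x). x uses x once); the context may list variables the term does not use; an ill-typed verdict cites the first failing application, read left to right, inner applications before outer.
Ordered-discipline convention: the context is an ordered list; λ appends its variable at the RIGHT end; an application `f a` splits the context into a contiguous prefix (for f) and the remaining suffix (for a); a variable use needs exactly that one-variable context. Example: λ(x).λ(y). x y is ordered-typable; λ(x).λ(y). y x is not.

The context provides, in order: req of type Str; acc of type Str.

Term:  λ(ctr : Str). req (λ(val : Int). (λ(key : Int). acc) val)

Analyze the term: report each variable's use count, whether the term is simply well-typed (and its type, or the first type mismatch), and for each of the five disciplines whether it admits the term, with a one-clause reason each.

counts: req ×1; acc ×1; ctr (λ-bound) ×0; val (λ-bound) ×1; key (λ-bound) ×0
order of uses: req, acc, val
typing: ill-typed: can't apply a value of type Str
ordered: ✗, the type mismatch rejects it
linear: ✗, not simply typable
affine: ✗, fails simple typing
relevant: ✗, a type mismatch blocks all five
unrestricted: ✗, the type mismatch rejects it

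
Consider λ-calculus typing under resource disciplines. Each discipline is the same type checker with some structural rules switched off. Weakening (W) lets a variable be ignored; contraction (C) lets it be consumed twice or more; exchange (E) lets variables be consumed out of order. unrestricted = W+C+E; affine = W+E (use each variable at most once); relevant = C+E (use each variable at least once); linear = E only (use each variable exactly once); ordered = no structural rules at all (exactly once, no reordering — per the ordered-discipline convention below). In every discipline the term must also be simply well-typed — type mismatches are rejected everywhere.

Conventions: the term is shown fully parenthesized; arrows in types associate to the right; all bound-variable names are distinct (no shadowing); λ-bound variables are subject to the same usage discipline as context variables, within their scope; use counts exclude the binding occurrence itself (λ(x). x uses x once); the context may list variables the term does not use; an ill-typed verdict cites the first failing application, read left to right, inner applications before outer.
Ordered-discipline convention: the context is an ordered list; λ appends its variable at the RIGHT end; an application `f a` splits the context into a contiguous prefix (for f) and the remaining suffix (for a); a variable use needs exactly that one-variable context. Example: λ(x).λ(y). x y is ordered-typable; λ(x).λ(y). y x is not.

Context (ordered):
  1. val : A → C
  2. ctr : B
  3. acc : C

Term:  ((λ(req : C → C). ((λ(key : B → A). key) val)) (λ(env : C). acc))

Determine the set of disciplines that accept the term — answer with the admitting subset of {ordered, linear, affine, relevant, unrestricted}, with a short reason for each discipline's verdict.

admitting disciplines: none
usage: val: 1, ctr: 0, acc: 1, req [bound]: 0, key [bound]: 1, env [bound]: 0
uses in reading order: key, val, acc
typing: ill-typed: argument of type A → C where B → A is required
ordered: ✗ — a type mismatch blocks all five
linear: ✗ — the type mismatch rejects it
affine: ✗ — not simply typable
relevant: ✗ — fails simple typing
unrestricted: ✗ — a type mismatch blocks all five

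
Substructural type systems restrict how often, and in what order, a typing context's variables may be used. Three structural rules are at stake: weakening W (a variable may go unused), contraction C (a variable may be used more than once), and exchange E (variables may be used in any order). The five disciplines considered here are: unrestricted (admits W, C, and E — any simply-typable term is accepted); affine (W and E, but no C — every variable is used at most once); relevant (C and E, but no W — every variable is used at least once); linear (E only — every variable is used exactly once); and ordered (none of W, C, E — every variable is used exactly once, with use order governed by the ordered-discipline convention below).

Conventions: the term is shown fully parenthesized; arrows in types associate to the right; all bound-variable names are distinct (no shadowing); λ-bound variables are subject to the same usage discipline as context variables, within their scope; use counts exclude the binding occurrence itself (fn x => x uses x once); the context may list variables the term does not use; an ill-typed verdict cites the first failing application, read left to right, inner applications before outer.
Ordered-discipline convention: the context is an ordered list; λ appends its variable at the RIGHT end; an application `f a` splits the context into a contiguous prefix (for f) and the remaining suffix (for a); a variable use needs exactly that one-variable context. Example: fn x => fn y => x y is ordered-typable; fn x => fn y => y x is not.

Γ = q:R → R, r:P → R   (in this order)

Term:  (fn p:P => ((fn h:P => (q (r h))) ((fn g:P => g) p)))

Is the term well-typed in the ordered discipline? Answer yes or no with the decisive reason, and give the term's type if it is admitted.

yes — q, r, p, h, g: once each, no exchange needed; term : P → R
counts: q=1, r=1, p [bound]=1, h [bound]=1, g [bound]=1
uses in reading order: q, r, h, g, p
typing: well-typed at P → R
across the five disciplines: ordered ✓; linear ✓; affine ✓; relevant ✓; unrestricted ✓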